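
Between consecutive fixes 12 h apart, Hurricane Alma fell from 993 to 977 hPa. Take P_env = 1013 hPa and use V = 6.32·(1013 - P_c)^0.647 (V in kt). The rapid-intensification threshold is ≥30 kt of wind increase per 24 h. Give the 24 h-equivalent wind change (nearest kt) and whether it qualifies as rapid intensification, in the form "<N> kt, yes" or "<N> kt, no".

V₁: ΔP = 20, V ≈ 6.32 × 20^0.647 ≈ 43.90 kt.
V₂: ΔP = 36, V ≈ 6.32 × 36^0.647 ≈ 64.22 kt.
ΔV over 12 h = 20.32 kt → 24 h equivalent = 20.32 × 24/12 ≈ 40.64 kt.
41 kt ≥ 30 kt ⇒ rapid intensification.

41 kt, yes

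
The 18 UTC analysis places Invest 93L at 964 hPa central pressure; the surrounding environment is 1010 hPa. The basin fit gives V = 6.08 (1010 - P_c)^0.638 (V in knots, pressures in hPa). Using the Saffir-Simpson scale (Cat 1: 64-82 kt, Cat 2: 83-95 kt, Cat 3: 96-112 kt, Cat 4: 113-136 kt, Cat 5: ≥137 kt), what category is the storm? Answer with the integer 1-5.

ΔP = 1010 − 964 = 46 hPa.
V ≈ 6.08 × 46^0.638 = 6.08 × 11.50 ≈ 70 kt.
70 kt falls in the Category 1 band.

1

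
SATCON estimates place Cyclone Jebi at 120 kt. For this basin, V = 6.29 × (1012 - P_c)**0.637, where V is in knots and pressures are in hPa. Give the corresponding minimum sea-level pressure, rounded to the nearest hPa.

ΔP = (V / 6.29)^(1/0.637) = (120/6.29)^1.570.
120/6.29 = 19.078; 19.078^1.570 ≈ 102.39 hPa.
P_c = 1012 − 102.39 = 909.61 ≈ 910 hPa.

910 hPa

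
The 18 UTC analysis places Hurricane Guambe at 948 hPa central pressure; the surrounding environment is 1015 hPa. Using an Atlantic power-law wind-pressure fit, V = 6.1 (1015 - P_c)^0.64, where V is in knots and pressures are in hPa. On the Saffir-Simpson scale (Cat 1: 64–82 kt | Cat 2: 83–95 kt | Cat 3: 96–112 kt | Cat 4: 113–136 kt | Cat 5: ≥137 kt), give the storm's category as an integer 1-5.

2

ΔP = 1015 − 948 = 67 hPa.
V ≈ 6.1 × 67^0.64 = 6.1 × 14.75 ≈ 90 kt.
90 kt falls in the Category 2 band.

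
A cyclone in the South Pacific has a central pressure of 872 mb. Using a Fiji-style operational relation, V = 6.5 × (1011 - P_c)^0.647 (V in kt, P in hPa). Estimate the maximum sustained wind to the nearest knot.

ΔP = 1011 − 872 = 139 mb.
139^0.647 ≈ 24.352.
V ≈ 6.5 × 24.352 ≈ 158.3 kt.

158 kt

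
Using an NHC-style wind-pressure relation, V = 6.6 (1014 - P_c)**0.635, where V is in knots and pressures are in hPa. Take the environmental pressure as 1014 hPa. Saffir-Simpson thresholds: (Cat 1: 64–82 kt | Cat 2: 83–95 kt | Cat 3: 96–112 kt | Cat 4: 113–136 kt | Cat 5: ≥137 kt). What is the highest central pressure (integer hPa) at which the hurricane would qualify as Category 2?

Category 2 begins at V = 83 kt.
Required ΔP = (83/6.6)^(1/0.635) = 12.576^1.575 ≈ 53.90 hPa.
P_c ≤ 1014 − 53.90 = 960.10, so the highest integer P_c is 960 hPa.

960 hPa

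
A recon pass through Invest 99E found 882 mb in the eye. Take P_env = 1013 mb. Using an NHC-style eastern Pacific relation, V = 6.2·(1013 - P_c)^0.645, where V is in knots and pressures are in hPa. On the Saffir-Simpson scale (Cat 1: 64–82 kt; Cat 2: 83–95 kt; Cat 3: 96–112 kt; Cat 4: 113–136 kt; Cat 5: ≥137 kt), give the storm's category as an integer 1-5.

ΔP = 1013 − 882 = 131 mb.
V ≈ 6.2 × 131^0.645 = 6.2 × 23.21 ≈ 144 kt.
144 kt falls in the Category 5 band.

5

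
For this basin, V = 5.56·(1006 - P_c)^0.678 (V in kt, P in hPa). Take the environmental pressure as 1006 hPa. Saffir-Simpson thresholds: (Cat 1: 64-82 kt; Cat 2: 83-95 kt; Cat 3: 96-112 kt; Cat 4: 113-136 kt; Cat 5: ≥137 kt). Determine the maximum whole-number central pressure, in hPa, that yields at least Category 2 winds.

Category 2 begins at V = 83 kt.
Required ΔP = (83/5.56)^(1/0.678) = 14.928^1.475 ≈ 53.90 hPa.
P_c ≤ 1006 − 53.90 = 952.10, so the highest integer P_c is 952 hPa.

952 hPa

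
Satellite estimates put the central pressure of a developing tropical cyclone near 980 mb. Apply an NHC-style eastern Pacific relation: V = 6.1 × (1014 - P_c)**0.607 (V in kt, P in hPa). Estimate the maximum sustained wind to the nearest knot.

ΔP = 1014 − 980 = 34 mb.
34^0.607 ≈ 8.504.
V ≈ 6.1 × 8.504 ≈ 51.9 kt.

52 kt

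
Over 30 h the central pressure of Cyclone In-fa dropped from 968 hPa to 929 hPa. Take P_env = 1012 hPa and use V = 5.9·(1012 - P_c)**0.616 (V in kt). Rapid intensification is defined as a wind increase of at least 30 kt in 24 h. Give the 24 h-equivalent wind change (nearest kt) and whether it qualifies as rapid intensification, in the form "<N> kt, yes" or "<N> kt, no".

V₁: ΔP = 44, V ≈ 5.9 × 44^0.616 ≈ 60.70 kt.
V₂: ΔP = 83, V ≈ 5.9 × 83^0.616 ≈ 89.74 kt.
ΔV over 30 h = 29.04 kt → 24 h equivalent = 29.04 × 24/30 ≈ 23.23 kt.
23 kt < 30 kt ⇒ not rapid intensification.

23 kt, no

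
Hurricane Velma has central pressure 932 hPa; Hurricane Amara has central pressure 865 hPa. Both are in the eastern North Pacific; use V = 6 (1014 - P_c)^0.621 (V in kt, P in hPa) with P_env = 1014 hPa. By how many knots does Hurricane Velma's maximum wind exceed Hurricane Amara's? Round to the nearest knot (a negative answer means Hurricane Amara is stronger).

-42 kt

Hurricane Velma: ΔP = 82; V ≈ 6 × 82^0.621 ≈ 92.60 kt.
Hurricane Amara: ΔP = 149; V ≈ 6 × 149^0.621 ≈ 134.18 kt.
Difference ≈ 92.60 − 134.18 = -41.58 → -42 kt.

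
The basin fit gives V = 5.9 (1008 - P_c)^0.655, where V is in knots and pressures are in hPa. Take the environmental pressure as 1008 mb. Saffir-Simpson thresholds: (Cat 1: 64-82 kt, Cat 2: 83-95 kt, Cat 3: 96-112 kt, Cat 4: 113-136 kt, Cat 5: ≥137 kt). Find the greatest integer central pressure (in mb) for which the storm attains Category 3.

937 mb

Category 3 begins at V = 96 kt.
Required ΔP = (96/5.9)^(1/0.655) = 16.271^1.527 ≈ 70.71 mb.
P_c ≤ 1008 − 70.71 = 937.29, so the highest integer P_c is 937 mb.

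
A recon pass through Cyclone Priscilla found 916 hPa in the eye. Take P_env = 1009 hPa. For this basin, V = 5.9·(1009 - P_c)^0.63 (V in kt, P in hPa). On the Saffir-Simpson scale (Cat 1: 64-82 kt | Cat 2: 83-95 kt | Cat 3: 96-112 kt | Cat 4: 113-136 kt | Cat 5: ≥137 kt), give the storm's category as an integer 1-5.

ΔP = 1009 − 916 = 93 hPa.
V ≈ 5.9 × 93^0.63 = 5.9 × 17.38 ≈ 103 kt.
103 kt falls in the Category 3 band.

3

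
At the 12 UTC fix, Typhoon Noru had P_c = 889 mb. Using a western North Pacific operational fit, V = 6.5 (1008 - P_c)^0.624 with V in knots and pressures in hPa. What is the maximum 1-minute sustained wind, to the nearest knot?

128 kt

ΔP = 1008 − 889 = 119 mb.
119^0.624 ≈ 19.731.
V ≈ 6.5 × 19.731 ≈ 128.2 kt.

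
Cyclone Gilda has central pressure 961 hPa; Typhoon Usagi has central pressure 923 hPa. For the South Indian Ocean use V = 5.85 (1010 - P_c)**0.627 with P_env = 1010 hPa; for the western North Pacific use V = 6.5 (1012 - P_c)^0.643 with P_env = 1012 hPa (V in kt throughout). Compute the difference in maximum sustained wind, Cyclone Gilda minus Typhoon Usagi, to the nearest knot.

Cyclone Gilda: ΔP = 49; V ≈ 5.85 × 49^0.627 ≈ 67.13 kt.
Typhoon Usagi: ΔP = 89; V ≈ 6.5 × 89^0.643 ≈ 116.51 kt.
Difference ≈ 67.13 − 116.51 = -49.38 → -49 kt.

-49 kt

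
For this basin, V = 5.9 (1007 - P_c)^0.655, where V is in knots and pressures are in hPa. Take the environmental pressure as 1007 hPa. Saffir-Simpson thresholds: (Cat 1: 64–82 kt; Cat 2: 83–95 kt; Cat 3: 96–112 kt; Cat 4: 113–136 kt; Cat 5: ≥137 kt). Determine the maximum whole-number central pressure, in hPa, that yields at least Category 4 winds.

Category 4 begins at V = 113 kt.
Required ΔP = (113/5.9)^(1/0.655) = 19.153^1.527 ≈ 90.70 hPa.
P_c ≤ 1007 − 90.70 = 916.30, so the highest integer P_c is 916 hPa.

916 hPa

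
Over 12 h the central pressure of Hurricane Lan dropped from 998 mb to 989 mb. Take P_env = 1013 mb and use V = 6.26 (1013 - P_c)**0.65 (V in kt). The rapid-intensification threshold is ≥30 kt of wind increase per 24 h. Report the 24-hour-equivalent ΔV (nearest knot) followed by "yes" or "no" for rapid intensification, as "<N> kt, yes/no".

26 kt, no

V₁: ΔP = 15, V ≈ 6.26 × 15^0.65 ≈ 36.39 kt.
V₂: ΔP = 24, V ≈ 6.26 × 24^0.65 ≈ 49.40 kt.
ΔV over 12 h = 13.01 kt → 24 h equivalent = 13.01 × 24/12 ≈ 26.02 kt.
26 kt < 30 kt ⇒ not rapid intensification.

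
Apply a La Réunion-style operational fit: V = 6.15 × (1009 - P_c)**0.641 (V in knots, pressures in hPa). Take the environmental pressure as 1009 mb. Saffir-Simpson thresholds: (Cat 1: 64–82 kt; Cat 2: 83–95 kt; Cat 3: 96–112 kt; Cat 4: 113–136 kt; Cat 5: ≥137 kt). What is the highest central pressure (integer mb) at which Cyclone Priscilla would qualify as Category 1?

970 mb

Category 1 begins at V = 64 kt.
Required ΔP = (64/6.15)^(1/0.641) = 10.407^1.560 ≈ 38.64 mb.
P_c ≤ 1009 − 38.64 = 970.36, so the highest integer P_c is 970 mb.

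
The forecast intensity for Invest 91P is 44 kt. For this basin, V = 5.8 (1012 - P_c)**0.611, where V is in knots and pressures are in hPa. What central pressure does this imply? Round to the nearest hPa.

984 hPa

ΔP = (V / 5.8)^(1/0.611) = (44/5.8)^1.637.
44/5.8 = 7.586; 7.586^1.637 ≈ 27.56 hPa.
P_c = 1012 − 27.56 = 984.44 ≈ 984 hPa.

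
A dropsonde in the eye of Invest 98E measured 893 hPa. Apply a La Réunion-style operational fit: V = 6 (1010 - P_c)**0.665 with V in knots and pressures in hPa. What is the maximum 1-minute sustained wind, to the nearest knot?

ΔP = 1010 − 893 = 117 hPa.
117^0.665 ≈ 23.733.
V ≈ 6 × 23.733 ≈ 142.4 kt.

142 kt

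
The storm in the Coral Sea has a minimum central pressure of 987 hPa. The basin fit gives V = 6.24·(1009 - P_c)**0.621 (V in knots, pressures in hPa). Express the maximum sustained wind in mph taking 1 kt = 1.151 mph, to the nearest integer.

ΔP = 1009 − 987 = 22 hPa.
V ≈ 6.24 × 22^0.621 = 6.24 × 6.818 ≈ 42.543 kt.
42.543 × 1.151 ≈ 48.97 mph → 49 mph.

49 mph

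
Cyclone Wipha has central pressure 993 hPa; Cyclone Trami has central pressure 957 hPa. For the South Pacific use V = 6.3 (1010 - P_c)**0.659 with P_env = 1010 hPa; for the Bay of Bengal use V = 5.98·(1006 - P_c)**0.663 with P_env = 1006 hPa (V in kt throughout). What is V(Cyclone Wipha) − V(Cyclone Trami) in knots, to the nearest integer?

-38 kt

Cyclone Wipha: ΔP = 17; V ≈ 6.3 × 17^0.659 ≈ 40.76 kt.
Cyclone Trami: ΔP = 49; V ≈ 5.98 × 49^0.663 ≈ 78.94 kt.
Difference ≈ 40.76 − 78.94 = -38.18 → -38 kt.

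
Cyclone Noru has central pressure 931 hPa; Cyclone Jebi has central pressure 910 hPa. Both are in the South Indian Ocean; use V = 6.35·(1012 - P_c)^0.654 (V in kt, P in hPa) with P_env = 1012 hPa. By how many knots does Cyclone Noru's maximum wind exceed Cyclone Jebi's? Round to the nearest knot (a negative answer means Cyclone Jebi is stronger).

-18 kt

Cyclone Noru: ΔP = 81; V ≈ 6.35 × 81^0.654 ≈ 112.44 kt.
Cyclone Jebi: ΔP = 102; V ≈ 6.35 × 102^0.654 ≈ 130.74 kt.
Difference ≈ 112.44 − 130.74 = -18.30 → -18 kt.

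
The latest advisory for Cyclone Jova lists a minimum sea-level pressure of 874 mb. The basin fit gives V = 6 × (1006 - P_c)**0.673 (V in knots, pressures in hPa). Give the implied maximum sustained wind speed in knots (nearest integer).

ΔP = 1006 − 874 = 132 mb.
132^0.673 ≈ 26.739.
V ≈ 6 × 26.739 ≈ 160.4 kt.

160 kt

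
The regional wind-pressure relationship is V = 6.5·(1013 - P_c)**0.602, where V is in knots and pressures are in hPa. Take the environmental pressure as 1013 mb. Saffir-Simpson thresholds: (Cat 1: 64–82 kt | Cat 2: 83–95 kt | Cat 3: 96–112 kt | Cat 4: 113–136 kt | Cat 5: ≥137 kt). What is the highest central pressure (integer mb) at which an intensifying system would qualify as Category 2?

944 mb

Category 2 begins at V = 83 kt.
Required ΔP = (83/6.5)^(1/0.602) = 12.769^1.661 ≈ 68.78 mb.
P_c ≤ 1013 − 68.78 = 944.22, so the highest integer P_c is 944 mb.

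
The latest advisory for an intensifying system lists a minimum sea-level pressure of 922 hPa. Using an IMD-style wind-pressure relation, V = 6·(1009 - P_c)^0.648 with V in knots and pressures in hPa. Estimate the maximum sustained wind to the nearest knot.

108 kt

ΔP = 1009 − 922 = 87 hPa.
87^0.648 ≈ 18.064.
V ≈ 6 × 18.064 ≈ 108.4 kt.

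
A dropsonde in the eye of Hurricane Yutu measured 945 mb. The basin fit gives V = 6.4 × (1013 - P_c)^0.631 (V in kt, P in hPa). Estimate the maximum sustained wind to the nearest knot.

ΔP = 1013 − 945 = 68 mb.
68^0.631 ≈ 14.332.
V ≈ 6.4 × 14.332 ≈ 91.7 kt.

92 kt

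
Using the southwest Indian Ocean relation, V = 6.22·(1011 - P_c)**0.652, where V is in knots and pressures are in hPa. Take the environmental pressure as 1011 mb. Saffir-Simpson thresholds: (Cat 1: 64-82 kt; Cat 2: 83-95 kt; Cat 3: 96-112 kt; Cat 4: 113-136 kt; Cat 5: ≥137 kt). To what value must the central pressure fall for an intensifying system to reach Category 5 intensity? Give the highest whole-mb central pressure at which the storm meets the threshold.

896 mb

Category 5 begins at V = 137 kt.
Required ΔP = (137/6.22)^(1/0.652) = 22.026^1.534 ≈ 114.74 mb.
P_c ≤ 1011 − 114.74 = 896.26, so the highest integer P_c is 896 mb.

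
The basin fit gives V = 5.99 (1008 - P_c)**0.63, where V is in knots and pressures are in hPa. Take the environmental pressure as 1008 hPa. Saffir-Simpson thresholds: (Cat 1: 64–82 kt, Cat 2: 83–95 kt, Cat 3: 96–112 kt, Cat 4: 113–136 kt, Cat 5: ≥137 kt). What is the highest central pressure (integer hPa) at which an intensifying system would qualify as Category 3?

Category 3 begins at V = 96 kt.
Required ΔP = (96/5.99)^(1/0.63) = 16.027^1.587 ≈ 81.74 hPa.
P_c ≤ 1008 − 81.74 = 926.26, so the highest integer P_c is 926 hPa.

926 hPa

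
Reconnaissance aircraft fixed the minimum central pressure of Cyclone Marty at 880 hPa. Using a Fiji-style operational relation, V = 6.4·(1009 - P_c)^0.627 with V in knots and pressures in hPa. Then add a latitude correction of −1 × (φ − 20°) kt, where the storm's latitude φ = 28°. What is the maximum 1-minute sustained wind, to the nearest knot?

ΔP = 1009 − 880 = 129 hPa.
129^0.627 ≈ 21.054.
V ≈ 6.4 × 21.054 ≈ 134.7 kt.
Latitude correction: −1 × (28 − 20) = -8 kt.
Corrected V ≈ 126.7 kt → 127 kt.

127 kt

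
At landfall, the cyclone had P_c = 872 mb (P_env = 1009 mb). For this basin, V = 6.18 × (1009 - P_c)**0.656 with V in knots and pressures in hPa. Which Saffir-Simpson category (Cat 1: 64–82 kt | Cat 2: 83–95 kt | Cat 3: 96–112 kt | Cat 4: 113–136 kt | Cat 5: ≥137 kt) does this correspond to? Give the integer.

5

ΔP = 1009 − 872 = 137 mb.
V ≈ 6.18 × 137^0.656 = 6.18 × 25.22 ≈ 156 kt.
156 kt falls in the Category 5 band.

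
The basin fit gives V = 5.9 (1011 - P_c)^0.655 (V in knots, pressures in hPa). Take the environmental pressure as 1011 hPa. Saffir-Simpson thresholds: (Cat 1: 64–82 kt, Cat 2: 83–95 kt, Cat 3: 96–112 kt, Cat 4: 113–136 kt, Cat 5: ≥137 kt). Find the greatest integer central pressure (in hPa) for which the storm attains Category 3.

940 hPa

Category 3 begins at V = 96 kt.
Required ΔP = (96/5.9)^(1/0.655) = 16.271^1.527 ≈ 70.71 hPa.
P_c ≤ 1011 − 70.71 = 940.29, so the highest integer P_c is 940 hPa.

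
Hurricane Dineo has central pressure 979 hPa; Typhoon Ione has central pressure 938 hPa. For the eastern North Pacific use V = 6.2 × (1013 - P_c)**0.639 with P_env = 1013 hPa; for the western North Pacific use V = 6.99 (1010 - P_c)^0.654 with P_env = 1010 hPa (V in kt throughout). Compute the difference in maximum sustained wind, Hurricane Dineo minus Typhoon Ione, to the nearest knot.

-56 kt

Hurricane Dineo: ΔP = 34; V ≈ 6.2 × 34^0.639 ≈ 59.02 kt.
Typhoon Ione: ΔP = 72; V ≈ 6.99 × 72^0.654 ≈ 114.60 kt.
Difference ≈ 59.02 − 114.60 = -55.58 → -56 kt.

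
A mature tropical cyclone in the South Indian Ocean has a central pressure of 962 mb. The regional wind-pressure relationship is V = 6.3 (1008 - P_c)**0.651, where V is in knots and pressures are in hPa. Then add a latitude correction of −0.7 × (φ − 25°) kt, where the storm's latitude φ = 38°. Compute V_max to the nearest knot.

67 kt

ΔP = 1008 − 962 = 46 mb.
46^0.651 ≈ 12.091.
V ≈ 6.3 × 12.091 ≈ 76.2 kt.
Latitude correction: −0.7 × (38 − 25) = -9.1 kt.
Corrected V ≈ 67.1 kt → 67 kt.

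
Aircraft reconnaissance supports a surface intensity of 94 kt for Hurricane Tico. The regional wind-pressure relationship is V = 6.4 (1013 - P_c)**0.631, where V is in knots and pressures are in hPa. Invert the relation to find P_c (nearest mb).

942 mb

ΔP = (V / 6.4)^(1/0.631) = (94/6.4)^1.585.
94/6.4 = 14.688; 14.688^1.585 ≈ 70.69 mb.
P_c = 1013 − 70.69 = 942.31 ≈ 942 mb.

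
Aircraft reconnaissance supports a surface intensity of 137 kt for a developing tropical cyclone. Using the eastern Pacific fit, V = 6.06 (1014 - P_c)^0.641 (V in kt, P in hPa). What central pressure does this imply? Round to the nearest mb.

884 mb

ΔP = (V / 6.06)^(1/0.641) = (137/6.06)^1.560.
137/6.06 = 22.607; 22.607^1.560 ≈ 129.63 mb.
P_c = 1014 − 129.63 = 884.37 ≈ 884 mb.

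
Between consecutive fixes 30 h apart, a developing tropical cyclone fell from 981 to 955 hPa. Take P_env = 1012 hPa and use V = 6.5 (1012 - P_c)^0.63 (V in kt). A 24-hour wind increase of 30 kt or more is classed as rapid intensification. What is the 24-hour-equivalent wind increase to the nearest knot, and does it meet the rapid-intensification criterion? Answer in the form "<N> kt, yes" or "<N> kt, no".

V₁: ΔP = 31, V ≈ 6.5 × 31^0.63 ≈ 56.56 kt.
V₂: ΔP = 57, V ≈ 6.5 × 57^0.63 ≈ 83.01 kt.
ΔV over 30 h = 26.45 kt → 24 h equivalent = 26.45 × 24/30 ≈ 21.16 kt.
21 kt < 30 kt ⇒ not rapid intensification.

21 kt, no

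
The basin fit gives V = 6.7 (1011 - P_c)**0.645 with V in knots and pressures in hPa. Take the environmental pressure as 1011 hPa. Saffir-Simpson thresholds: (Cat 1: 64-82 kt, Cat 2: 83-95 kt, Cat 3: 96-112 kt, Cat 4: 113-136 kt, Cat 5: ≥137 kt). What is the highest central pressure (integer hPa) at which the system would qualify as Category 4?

Category 4 begins at V = 113 kt.
Required ΔP = (113/6.7)^(1/0.645) = 16.866^1.550 ≈ 79.86 hPa.
P_c ≤ 1011 − 79.86 = 931.14, so the highest integer P_c is 931 hPa.

931 hPa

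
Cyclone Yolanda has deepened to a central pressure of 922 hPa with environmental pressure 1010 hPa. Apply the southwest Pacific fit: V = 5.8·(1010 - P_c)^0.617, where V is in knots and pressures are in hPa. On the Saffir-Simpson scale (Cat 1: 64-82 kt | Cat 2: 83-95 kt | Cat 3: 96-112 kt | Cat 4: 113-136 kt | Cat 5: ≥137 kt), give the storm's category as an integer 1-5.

ΔP = 1010 − 922 = 88 hPa.
V ≈ 5.8 × 88^0.617 = 5.8 × 15.84 ≈ 92 kt.
92 kt falls in the Category 2 band.

2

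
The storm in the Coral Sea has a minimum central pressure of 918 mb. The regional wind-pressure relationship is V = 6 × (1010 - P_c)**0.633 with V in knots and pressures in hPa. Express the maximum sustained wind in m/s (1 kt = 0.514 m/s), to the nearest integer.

ΔP = 1010 − 918 = 92 mb.
V ≈ 6 × 92^0.633 = 6 × 17.502 ≈ 105.010 kt.
105.010 × 0.514 ≈ 53.97 m/s → 54 m/s.

54 m/s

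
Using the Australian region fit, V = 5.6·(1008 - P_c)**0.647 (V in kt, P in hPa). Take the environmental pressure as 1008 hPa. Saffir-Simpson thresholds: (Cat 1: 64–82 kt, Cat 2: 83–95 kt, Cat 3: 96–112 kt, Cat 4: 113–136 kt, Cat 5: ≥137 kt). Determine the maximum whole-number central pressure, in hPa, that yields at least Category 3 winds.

927 hPa

Category 3 begins at V = 96 kt.
Required ΔP = (96/5.6)^(1/0.647) = 17.143^1.546 ≈ 80.80 hPa.
P_c ≤ 1008 − 80.80 = 927.20, so the highest integer P_c is 927 hPa.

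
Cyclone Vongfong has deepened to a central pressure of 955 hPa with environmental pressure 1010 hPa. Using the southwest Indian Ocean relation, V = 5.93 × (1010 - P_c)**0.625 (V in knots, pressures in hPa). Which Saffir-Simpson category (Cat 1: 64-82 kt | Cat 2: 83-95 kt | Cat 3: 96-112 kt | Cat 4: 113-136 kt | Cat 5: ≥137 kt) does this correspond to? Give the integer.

1

ΔP = 1010 − 955 = 55 hPa.
V ≈ 5.93 × 55^0.625 = 5.93 × 12.24 ≈ 73 kt.
73 kt falls in the Category 1 band.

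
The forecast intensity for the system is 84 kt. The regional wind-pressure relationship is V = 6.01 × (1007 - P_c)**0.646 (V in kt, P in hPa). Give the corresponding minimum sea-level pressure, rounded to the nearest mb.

ΔP = (V / 6.01)^(1/0.646) = (84/6.01)^1.548.
84/6.01 = 13.977; 13.977^1.548 ≈ 59.30 mb.
P_c = 1007 − 59.30 = 947.70 ≈ 948 mb.

948 mb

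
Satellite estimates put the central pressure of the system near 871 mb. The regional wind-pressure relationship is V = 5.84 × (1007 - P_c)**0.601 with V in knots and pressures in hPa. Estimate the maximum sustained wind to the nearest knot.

ΔP = 1007 − 871 = 136 mb.
136^0.601 ≈ 19.154.
V ≈ 5.84 × 19.154 ≈ 111.9 kt.

112 kt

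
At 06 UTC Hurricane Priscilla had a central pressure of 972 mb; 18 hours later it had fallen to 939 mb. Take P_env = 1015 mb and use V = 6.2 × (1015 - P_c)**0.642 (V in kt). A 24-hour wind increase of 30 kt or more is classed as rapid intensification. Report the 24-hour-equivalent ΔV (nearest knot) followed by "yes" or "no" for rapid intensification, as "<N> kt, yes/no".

41 kt, yes

V₁: ΔP = 43, V ≈ 6.2 × 43^0.642 ≈ 69.36 kt.
V₂: ΔP = 76, V ≈ 6.2 × 76^0.642 ≈ 99.97 kt.
ΔV over 18 h = 30.61 kt → 24 h equivalent = 30.61 × 24/18 ≈ 40.81 kt.
41 kt ≥ 30 kt ⇒ rapid intensification.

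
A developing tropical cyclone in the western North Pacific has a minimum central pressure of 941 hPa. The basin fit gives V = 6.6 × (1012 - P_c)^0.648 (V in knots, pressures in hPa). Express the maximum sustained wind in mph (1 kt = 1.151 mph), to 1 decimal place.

120.3 mph

ΔP = 1012 − 941 = 71 hPa.
V ≈ 6.6 × 71^0.648 = 6.6 × 15.835 ≈ 104.510 kt.
104.510 × 1.151 ≈ 120.29 mph → 120.3 mph.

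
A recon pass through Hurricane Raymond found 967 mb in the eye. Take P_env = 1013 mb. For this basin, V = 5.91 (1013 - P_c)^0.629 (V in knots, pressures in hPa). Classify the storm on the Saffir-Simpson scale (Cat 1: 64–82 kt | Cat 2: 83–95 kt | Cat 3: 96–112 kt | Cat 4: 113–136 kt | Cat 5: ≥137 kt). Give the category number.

1

ΔP = 1013 − 967 = 46 mb.
V ≈ 5.91 × 46^0.629 = 5.91 × 11.11 ≈ 66 kt.
66 kt falls in the Category 1 band.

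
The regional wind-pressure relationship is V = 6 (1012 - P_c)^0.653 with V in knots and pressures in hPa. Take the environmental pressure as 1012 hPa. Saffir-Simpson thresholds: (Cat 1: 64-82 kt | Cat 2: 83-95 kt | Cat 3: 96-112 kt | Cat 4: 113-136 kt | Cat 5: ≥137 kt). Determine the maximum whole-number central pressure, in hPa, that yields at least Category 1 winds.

974 hPa

Category 1 begins at V = 64 kt.
Required ΔP = (64/6)^(1/0.653) = 10.667^1.531 ≈ 37.52 hPa.
P_c ≤ 1012 − 37.52 = 974.48, so the highest integer P_c is 974 hPa.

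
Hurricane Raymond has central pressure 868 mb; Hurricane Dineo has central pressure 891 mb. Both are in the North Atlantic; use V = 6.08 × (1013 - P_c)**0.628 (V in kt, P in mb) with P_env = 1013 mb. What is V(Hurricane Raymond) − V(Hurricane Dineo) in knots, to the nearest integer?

Hurricane Raymond: ΔP = 145; V ≈ 6.08 × 145^0.628 ≈ 138.43 kt.
Hurricane Dineo: ΔP = 122; V ≈ 6.08 × 122^0.628 ≈ 124.20 kt.
Difference ≈ 138.43 − 124.20 = 14.23 → 14 kt.

14 kt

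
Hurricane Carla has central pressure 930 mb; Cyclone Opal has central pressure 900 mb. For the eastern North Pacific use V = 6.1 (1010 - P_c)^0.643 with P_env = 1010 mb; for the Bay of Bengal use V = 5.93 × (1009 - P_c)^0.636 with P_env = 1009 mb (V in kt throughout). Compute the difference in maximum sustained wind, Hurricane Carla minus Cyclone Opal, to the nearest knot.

Hurricane Carla: ΔP = 80; V ≈ 6.1 × 80^0.643 ≈ 102.10 kt.
Cyclone Opal: ΔP = 109; V ≈ 5.93 × 109^0.636 ≈ 117.18 kt.
Difference ≈ 102.10 − 117.18 = -15.08 → -15 kt.

-15 kt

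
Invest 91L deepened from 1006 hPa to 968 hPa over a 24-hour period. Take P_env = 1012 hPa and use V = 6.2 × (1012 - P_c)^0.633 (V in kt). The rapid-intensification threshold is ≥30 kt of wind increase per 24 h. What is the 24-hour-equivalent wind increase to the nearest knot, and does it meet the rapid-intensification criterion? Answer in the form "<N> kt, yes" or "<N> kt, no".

49 kt, yes

V₁: ΔP = 6, V ≈ 6.2 × 6^0.633 ≈ 19.27 kt.
V₂: ΔP = 44, V ≈ 6.2 × 44^0.633 ≈ 68.03 kt.
ΔV over 24 h = 48.76 kt → 24 h equivalent = 48.76 × 24/24 ≈ 48.76 kt.
49 kt ≥ 30 kt ⇒ rapid intensification.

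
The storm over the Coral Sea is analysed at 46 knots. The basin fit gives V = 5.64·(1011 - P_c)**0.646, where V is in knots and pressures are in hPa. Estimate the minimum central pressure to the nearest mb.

ΔP = (V / 5.64)^(1/0.646) = (46/5.64)^1.548.
46/5.64 = 8.156; 8.156^1.548 ≈ 25.76 mb.
P_c = 1011 − 25.76 = 985.24 ≈ 985 mb.

985 mb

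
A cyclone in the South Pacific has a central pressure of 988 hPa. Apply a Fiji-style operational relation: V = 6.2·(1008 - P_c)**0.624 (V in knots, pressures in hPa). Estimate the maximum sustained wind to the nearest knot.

ΔP = 1008 − 988 = 20 hPa.
20^0.624 ≈ 6.484.
V ≈ 6.2 × 6.484 ≈ 40.2 kt.

40 kt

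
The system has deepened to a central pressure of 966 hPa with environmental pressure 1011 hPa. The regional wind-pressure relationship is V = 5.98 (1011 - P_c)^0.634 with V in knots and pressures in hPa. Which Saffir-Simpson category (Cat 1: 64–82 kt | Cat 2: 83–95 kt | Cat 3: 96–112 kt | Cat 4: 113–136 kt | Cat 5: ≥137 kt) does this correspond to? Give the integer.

ΔP = 1011 − 966 = 45 hPa.
V ≈ 5.98 × 45^0.634 = 5.98 × 11.17 ≈ 67 kt.
67 kt falls in the Category 1 band.

1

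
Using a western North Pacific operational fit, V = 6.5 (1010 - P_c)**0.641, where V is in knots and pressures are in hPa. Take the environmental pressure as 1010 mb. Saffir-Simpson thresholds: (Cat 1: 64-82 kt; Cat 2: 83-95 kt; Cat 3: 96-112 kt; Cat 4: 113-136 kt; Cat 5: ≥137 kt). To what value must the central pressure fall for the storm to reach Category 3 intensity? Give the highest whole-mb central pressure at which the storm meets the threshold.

Category 3 begins at V = 96 kt.
Required ΔP = (96/6.5)^(1/0.641) = 14.769^1.560 ≈ 66.72 mb.
P_c ≤ 1010 − 66.72 = 943.28, so the highest integer P_c is 943 mb.

943 mb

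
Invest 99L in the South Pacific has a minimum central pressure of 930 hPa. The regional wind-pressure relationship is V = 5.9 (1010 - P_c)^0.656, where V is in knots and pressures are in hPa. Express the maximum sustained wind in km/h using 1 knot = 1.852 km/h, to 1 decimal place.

ΔP = 1010 − 930 = 80 hPa.
V ≈ 5.9 × 80^0.656 = 5.9 × 17.719 ≈ 104.539 kt.
104.539 × 1.852 ≈ 193.61 km/h → 193.6 km/h.

193.6 km/h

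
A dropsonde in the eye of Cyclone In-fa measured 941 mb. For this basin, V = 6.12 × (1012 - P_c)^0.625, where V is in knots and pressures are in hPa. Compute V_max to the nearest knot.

88 kt

ΔP = 1012 − 941 = 71 mb.
71^0.625 ≈ 14.356.
V ≈ 6.12 × 14.356 ≈ 87.9 kt.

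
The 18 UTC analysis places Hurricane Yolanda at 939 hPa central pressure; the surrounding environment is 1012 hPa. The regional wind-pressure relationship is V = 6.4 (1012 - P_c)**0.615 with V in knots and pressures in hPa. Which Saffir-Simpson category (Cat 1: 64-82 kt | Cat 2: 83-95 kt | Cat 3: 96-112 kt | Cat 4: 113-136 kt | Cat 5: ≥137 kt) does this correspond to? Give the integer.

ΔP = 1012 − 939 = 73 hPa.
V ≈ 6.4 × 73^0.615 = 6.4 × 13.99 ≈ 90 kt.
90 kt falls in the Category 2 band.

2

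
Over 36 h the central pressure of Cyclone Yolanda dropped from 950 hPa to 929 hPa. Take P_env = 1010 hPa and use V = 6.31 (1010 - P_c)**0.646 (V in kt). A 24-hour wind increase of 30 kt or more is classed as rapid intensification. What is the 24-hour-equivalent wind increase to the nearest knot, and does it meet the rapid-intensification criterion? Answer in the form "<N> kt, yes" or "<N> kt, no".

V₁: ΔP = 60, V ≈ 6.31 × 60^0.646 ≈ 88.86 kt.
V₂: ΔP = 81, V ≈ 6.31 × 81^0.646 ≈ 107.87 kt.
ΔV over 36 h = 19.01 kt → 24 h equivalent = 19.01 × 24/36 ≈ 12.67 kt.
13 kt < 30 kt ⇒ not rapid intensification.

13 kt, no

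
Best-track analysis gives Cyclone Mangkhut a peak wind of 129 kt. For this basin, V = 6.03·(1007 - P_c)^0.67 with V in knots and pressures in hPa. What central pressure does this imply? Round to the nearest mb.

910 mb

ΔP = (V / 6.03)^(1/0.67) = (129/6.03)^1.493.
129/6.03 = 21.393; 21.393^1.493 ≈ 96.71 mb.
P_c = 1007 − 96.71 = 910.29 ≈ 910 mb.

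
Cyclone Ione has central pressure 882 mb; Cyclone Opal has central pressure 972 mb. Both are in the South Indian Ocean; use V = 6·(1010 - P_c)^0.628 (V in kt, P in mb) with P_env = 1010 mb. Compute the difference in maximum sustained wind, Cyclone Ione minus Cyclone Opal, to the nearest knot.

67 kt

Cyclone Ione: ΔP = 128; V ≈ 6 × 128^0.628 ≈ 126.32 kt.
Cyclone Opal: ΔP = 38; V ≈ 6 × 38^0.628 ≈ 58.92 kt.
Difference ≈ 126.32 − 58.92 = 67.40 → 67 kt.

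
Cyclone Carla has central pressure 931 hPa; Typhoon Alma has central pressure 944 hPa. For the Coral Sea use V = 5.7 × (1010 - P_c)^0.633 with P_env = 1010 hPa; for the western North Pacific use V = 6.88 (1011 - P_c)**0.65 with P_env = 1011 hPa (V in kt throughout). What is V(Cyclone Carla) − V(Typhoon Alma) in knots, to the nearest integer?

Cyclone Carla: ΔP = 79; V ≈ 5.7 × 79^0.633 ≈ 90.59 kt.
Typhoon Alma: ΔP = 67; V ≈ 6.88 × 67^0.65 ≈ 105.81 kt.
Difference ≈ 90.59 − 105.81 = -15.22 → -15 kt.

-15 kt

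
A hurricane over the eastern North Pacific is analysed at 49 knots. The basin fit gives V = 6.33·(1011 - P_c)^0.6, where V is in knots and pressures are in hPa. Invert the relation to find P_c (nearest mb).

981 mb

ΔP = (V / 6.33)^(1/0.6) = (49/6.33)^1.667.
49/6.33 = 7.741; 7.741^1.667 ≈ 30.29 mb.
P_c = 1011 − 30.29 = 980.71 ≈ 981 mb.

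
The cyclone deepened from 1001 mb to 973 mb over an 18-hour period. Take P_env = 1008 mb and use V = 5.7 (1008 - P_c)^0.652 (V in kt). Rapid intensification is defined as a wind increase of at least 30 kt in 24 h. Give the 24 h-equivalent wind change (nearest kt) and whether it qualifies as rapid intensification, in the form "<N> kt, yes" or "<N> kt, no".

V₁: ΔP = 7, V ≈ 5.7 × 7^0.652 ≈ 20.27 kt.
V₂: ΔP = 35, V ≈ 5.7 × 35^0.652 ≈ 57.89 kt.
ΔV over 18 h = 37.62 kt → 24 h equivalent = 37.62 × 24/18 ≈ 50.16 kt.
50 kt ≥ 30 kt ⇒ rapid intensification.

50 kt, yes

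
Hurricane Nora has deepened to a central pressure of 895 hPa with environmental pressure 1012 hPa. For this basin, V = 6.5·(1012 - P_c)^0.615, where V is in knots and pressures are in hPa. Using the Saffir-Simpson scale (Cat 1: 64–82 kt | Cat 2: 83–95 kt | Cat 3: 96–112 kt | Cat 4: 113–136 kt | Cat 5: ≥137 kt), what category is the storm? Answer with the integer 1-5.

4

ΔP = 1012 − 895 = 117 hPa.
V ≈ 6.5 × 117^0.615 = 6.5 × 18.70 ≈ 122 kt.
122 kt falls in the Category 4 band.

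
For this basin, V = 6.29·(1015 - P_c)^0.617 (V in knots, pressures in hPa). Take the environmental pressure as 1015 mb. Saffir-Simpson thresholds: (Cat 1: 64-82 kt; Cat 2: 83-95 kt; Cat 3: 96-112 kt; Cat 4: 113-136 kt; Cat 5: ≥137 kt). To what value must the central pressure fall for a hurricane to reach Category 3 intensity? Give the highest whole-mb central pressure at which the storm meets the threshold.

Category 3 begins at V = 96 kt.
Required ΔP = (96/6.29)^(1/0.617) = 15.262^1.621 ≈ 82.86 mb.
P_c ≤ 1015 − 82.86 = 932.14, so the highest integer P_c is 932 mb.

932 mb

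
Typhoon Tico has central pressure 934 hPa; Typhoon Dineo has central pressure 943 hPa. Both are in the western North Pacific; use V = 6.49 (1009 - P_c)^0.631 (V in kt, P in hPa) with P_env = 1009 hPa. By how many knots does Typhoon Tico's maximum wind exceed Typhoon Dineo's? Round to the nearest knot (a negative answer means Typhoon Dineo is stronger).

8 kt

Typhoon Tico: ΔP = 75; V ≈ 6.49 × 75^0.631 ≈ 98.95 kt.
Typhoon Dineo: ΔP = 66; V ≈ 6.49 × 66^0.631 ≈ 91.28 kt.
Difference ≈ 98.95 − 91.28 = 7.67 → 8 kt.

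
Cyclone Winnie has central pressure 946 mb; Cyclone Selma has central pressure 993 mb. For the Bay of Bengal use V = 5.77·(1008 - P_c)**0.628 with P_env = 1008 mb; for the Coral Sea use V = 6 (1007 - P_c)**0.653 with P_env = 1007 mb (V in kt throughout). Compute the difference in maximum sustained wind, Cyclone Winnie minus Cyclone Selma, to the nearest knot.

Cyclone Winnie: ΔP = 62; V ≈ 5.77 × 62^0.628 ≈ 77.05 kt.
Cyclone Selma: ΔP = 14; V ≈ 6 × 14^0.653 ≈ 33.62 kt.
Difference ≈ 77.05 − 33.62 = 43.43 → 43 kt.

43 kt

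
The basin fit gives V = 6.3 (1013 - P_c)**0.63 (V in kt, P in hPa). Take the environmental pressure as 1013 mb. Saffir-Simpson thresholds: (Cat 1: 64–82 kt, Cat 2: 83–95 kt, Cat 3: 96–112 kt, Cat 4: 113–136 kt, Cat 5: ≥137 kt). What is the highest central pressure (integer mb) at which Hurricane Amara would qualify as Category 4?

Category 4 begins at V = 113 kt.
Required ΔP = (113/6.3)^(1/0.63) = 17.937^1.587 ≈ 97.74 mb.
P_c ≤ 1013 − 97.74 = 915.26, so the highest integer P_c is 915 mb.

915 mb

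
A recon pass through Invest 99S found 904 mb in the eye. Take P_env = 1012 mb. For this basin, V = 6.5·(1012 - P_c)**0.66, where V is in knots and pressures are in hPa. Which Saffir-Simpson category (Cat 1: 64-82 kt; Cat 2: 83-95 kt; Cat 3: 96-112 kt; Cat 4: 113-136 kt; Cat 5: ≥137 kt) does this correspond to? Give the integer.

5

ΔP = 1012 − 904 = 108 mb.
V ≈ 6.5 × 108^0.66 = 6.5 × 21.98 ≈ 143 kt.
143 kt falls in the Category 5 band.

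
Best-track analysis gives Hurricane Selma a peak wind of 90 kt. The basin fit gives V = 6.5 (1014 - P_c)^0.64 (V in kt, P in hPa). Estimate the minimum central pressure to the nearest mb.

ΔP = (V / 6.5)^(1/0.64) = (90/6.5)^1.562.
90/6.5 = 13.846; 13.846^1.562 ≈ 60.72 mb.
P_c = 1014 − 60.72 = 953.28 ≈ 953 mb.

953 mb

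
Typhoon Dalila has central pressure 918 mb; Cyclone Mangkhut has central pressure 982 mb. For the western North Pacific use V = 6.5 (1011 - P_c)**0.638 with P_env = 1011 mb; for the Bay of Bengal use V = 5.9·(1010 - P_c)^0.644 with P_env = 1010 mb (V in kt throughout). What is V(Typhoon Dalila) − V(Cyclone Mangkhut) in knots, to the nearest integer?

67 kt

Typhoon Dalila: ΔP = 93; V ≈ 6.5 × 93^0.638 ≈ 117.17 kt.
Cyclone Mangkhut: ΔP = 28; V ≈ 5.9 × 28^0.644 ≈ 50.45 kt.
Difference ≈ 117.17 − 50.45 = 66.72 → 67 kt.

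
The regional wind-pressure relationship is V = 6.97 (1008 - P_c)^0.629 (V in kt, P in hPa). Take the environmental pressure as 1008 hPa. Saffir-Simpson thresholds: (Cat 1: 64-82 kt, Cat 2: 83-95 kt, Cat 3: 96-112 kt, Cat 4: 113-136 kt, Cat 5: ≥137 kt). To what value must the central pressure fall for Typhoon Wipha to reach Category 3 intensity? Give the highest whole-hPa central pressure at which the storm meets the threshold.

Category 3 begins at V = 96 kt.
Required ΔP = (96/6.97)^(1/0.629) = 13.773^1.590 ≈ 64.70 hPa.
P_c ≤ 1008 − 64.70 = 943.30, so the highest integer P_c is 943 hPa.

943 hPa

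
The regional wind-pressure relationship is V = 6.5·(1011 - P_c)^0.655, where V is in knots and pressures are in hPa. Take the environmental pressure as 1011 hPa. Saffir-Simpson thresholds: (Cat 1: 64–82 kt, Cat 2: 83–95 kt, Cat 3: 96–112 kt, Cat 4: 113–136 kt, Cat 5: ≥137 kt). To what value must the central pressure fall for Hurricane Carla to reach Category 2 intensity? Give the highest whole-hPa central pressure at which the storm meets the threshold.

Category 2 begins at V = 83 kt.
Required ΔP = (83/6.5)^(1/0.655) = 12.769^1.527 ≈ 48.84 hPa.
P_c ≤ 1011 − 48.84 = 962.16, so the highest integer P_c is 962 hPa.

962 hPa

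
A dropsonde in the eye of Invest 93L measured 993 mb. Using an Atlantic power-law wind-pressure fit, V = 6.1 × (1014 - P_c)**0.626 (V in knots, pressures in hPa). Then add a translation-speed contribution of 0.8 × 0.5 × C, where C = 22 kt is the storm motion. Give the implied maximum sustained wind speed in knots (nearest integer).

50 kt

ΔP = 1014 − 993 = 21 mb.
21^0.626 ≈ 6.725.
V ≈ 6.1 × 6.725 ≈ 41.0 kt.
Translation term: 0.8 × 0.5 × 22 = 8.8 kt.
Corrected V ≈ 49.8 kt → 50 kt.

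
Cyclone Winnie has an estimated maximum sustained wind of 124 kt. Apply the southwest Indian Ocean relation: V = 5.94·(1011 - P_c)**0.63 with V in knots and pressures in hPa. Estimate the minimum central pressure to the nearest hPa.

887 hPa

ΔP = (V / 5.94)^(1/0.63) = (124/5.94)^1.587.
124/5.94 = 20.875; 20.875^1.587 ≈ 124.35 hPa.
P_c = 1011 − 124.35 = 886.65 ≈ 887 hPa.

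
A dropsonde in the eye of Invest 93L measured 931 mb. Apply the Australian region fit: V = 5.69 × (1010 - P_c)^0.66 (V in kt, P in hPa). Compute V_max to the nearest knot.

ΔP = 1010 − 931 = 79 mb.
79^0.66 ≈ 17.883.
V ≈ 5.69 × 17.883 ≈ 101.8 kt.

102 kt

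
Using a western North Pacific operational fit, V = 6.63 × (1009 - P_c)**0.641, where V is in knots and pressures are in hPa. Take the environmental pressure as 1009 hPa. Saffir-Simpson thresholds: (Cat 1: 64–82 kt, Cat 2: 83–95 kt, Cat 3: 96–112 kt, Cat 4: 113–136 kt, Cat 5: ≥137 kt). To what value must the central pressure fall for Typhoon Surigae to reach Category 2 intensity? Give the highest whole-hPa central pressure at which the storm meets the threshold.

Category 2 begins at V = 83 kt.
Required ΔP = (83/6.63)^(1/0.641) = 12.519^1.560 ≈ 51.55 hPa.
P_c ≤ 1009 − 51.55 = 957.45, so the highest integer P_c is 957 hPa.

957 hPa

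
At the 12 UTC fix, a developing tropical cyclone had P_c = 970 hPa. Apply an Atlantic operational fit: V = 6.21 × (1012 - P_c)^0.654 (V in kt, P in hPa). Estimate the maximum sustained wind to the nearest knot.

ΔP = 1012 − 970 = 42 hPa.
42^0.654 ≈ 11.524.
V ≈ 6.21 × 11.524 ≈ 71.6 kt.

72 kt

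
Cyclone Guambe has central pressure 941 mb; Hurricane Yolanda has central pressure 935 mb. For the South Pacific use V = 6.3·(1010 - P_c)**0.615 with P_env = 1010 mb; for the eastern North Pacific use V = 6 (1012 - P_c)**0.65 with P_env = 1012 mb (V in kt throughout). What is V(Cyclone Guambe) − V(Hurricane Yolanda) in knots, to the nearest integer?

-16 kt

Cyclone Guambe: ΔP = 69; V ≈ 6.3 × 69^0.615 ≈ 85.16 kt.
Hurricane Yolanda: ΔP = 77; V ≈ 6 × 77^0.65 ≈ 101.01 kt.
Difference ≈ 85.16 − 101.01 = -15.85 → -16 kt.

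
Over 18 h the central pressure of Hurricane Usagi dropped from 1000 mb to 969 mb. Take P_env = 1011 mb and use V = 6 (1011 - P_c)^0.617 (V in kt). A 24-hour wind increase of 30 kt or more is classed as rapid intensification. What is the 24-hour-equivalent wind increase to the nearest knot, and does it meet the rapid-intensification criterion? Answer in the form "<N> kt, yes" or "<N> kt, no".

V₁: ΔP = 11, V ≈ 6 × 11^0.617 ≈ 26.34 kt.
V₂: ΔP = 42, V ≈ 6 × 42^0.617 ≈ 60.21 kt.
ΔV over 18 h = 33.87 kt → 24 h equivalent = 33.87 × 24/18 ≈ 45.16 kt.
45 kt ≥ 30 kt ⇒ rapid intensification.

45 kt, yes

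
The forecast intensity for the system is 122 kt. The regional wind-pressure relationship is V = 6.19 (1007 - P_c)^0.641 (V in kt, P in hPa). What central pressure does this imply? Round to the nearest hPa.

902 hPa

ΔP = (V / 6.19)^(1/0.641) = (122/6.19)^1.560.
122/6.19 = 19.709; 19.709^1.560 ≈ 104.66 hPa.
P_c = 1007 − 104.66 = 902.34 ≈ 902 hPa.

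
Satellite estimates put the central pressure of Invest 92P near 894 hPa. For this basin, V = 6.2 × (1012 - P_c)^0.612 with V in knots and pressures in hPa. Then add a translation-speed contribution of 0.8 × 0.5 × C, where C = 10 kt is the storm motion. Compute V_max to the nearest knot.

ΔP = 1012 − 894 = 118 hPa.
118^0.612 ≈ 18.535.
V ≈ 6.2 × 18.535 ≈ 114.9 kt.
Translation term: 0.8 × 0.5 × 10 = 4 kt.
Corrected V ≈ 118.9 kt → 119 kt.

119 kt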